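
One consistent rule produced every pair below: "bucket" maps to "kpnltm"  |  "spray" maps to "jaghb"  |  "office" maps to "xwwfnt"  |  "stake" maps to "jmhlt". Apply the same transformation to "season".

jthjxu

b(1)→k(10) and u(20)→p(15) fit y≡3x+7 (mod 26); the inverse of 3 mod 26 is 9. Each letter's alphabet position (a=0..z=25) is mapped through 3·x+7 mod 26 — an affine cipher.
Applying it to season: s(18)→3·18+7≡9=j; e(4)→3·4+7≡19=t; a(0)→3·0+7≡7=h; s(18)→3·18+7≡9=j; o(14)→3·14+7≡23=x; n(13)→3·13+7≡20=u (all mod 26).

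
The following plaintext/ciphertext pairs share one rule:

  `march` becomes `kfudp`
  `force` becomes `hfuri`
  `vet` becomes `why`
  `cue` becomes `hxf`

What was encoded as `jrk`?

The output letters match the input read backwards, each shifted +3: march reversed is hcram. The word is reversed, then every letter is shifted forward by 3.
Undoing it on jrk: shift back: j−3=g, r−3=o, k−3=h → goh; then reverse → hog.

hog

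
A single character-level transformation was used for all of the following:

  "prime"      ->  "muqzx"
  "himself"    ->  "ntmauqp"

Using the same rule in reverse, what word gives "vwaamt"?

lesson

Two steps: reverse the string, then apply a Caesar shift of +8.
Decoding vwaamt: shift back: v−8=n, w−8=o, a−8=s, a−8=s, m−8=e, t−8=l → nossel; then reverse → lesson.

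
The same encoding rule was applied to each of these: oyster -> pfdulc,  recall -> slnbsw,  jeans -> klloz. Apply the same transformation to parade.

Shifts by position in oyster: pos 0: o→p (+1), pos 1: y→f (+7), pos 2: s→d (+11), pos 3: t→u (+1), pos 4: e→l (+7), pos 5: r→c (+11) — repeating every 3. It's a Vigenère-style cipher with numeric key [1,7,11]: position i shifts by key[i mod 3].
For parade: p+1=q, a+7=h, r+11=c, a+1=b, d+7=k, e+11=p.

qhcbkp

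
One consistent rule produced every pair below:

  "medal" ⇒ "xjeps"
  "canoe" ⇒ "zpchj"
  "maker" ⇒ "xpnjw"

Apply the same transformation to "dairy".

m(12)→x(23) and e(4)→j(9) fit y≡5x+15 (mod 26); the inverse of 5 mod 26 is 21. Treating letters as 0–25, the rule is x ↦ 5x + 15 (mod 26).
Applying it to dairy: d(3)→5·3+15≡4=e; a(0)→5·0+15≡15=p; i(8)→5·8+15≡3=d; r(17)→5·17+15≡22=w; y(24)→5·24+15≡5=f (all mod 26).

epdwf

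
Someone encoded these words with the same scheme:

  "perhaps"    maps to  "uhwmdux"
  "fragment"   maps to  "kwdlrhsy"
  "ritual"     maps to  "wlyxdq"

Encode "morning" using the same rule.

rrwslsl

The shift depends on letter class: consonant p→u is +5, but vowel e→h is +3. Vowels shift forward by 3 and consonants shift forward by 5.
Applying it to morning: m(cons)+5=r, o(vowel)+3=r, r(cons)+5=w, n(cons)+5=s, i(vowel)+3=l, n(cons)+5=s, g(cons)+5=l.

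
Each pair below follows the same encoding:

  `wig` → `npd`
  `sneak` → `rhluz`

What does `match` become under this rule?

The output letters match the input read backwards, each shifted +7: wig reversed is giw. The word is reversed, then every letter is shifted forward by 7.
On match: reverse → hctam; then shift: h+7=o, c+7=j, t+7=a, a+7=h, m+7=t.

ojaht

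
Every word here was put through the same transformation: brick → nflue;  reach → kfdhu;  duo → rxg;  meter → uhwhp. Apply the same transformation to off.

iir

The output letters match the input read backwards, each shifted +3: brick reversed is kcirb. Read the word backwards and shift each letter +3.
For off: reverse → ffo; then shift: f+3=i, f+3=i, o+3=r.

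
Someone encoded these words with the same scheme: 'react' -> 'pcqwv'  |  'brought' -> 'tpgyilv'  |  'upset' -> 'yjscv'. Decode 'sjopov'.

Treating letters as 0–25, the rule is x ↦ 3x + 16 (mod 26).
Undoing it on sjopov: s(18)→9·(18−16)≡18=s; j(9)→9·(9−16)≡15=p; o(14)→9·(14−16)≡8=i; p(15)→9·(15−16)≡17=r; o(14)→9·(14−16)≡8=i; v(21)→9·(21−16)≡19=t (all mod 26).

spirit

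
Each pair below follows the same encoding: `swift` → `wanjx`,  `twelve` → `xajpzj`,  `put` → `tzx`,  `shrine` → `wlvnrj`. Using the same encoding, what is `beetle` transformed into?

fjjxpj

Two shifts are in play — +5 for a/e/i/o/u, +4 for every other letter.
For beetle: b(cons)+4=f, e(vowel)+5=j, e(vowel)+5=j, t(cons)+4=x, l(cons)+4=p, e(vowel)+5=j.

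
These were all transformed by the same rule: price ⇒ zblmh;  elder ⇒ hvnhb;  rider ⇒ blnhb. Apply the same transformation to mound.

The shift depends on letter class: consonant p→z is +10, but vowel i→l is +3. Vowels shift forward by 3 and consonants shift forward by 10.
Applying it to mound: m(cons)+10=w, o(vowel)+3=r, u(vowel)+3=x, n(cons)+10=x, d(cons)+10=n.

wrxxn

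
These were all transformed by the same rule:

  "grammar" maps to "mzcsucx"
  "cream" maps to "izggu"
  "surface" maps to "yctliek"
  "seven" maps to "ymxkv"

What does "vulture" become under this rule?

Shifts by position in grammar: pos 0: g→m (+6), pos 1: r→z (+8), pos 2: a→c (+2), pos 3: m→s (+6), pos 4: m→u (+8), pos 5: a→c (+2) — repeating every 3. It's a Vigenère-style cipher with numeric key [6,8,2]: position i shifts by key[i mod 3].
For vulture: v+6=b, u+8=c, l+2=n, t+6=z, u+8=c, r+2=t, e+6=k.

bcnzctk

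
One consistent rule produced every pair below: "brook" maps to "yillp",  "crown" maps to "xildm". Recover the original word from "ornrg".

Each pair mirrors across the alphabet (b↔y, r↔i, o↔l): positions sum to 25. Letters are reflected about the middle of the alphabet (position → 25−position): Atbash.
Reversing it on ornrg: o↔l, r↔i, n↔m, r↔i, g↔t.

limit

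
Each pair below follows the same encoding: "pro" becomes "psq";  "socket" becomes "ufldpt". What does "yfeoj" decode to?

The output letters match the input read backwards, each shifted +1: pro reversed is orp. Read the word backwards and shift each letter +1.
Decoding yfeoj: shift back: y−1=x, f−1=e, e−1=d, o−1=n, j−1=i → xedni; then reverse → index.

index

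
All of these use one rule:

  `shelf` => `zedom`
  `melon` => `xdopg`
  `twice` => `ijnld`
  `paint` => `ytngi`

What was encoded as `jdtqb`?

s(18)→z(25) and h(7)→e(4) fit y≡9x+19 (mod 26); the inverse of 9 mod 26 is 3. Treating letters as 0–25, the rule is x ↦ 9x + 19 (mod 26).
Undoing it on jdtqb: j(9)→3·(9−19)≡22=w; d(3)→3·(3−19)≡4=e; t(19)→3·(19−19)≡0=a; q(16)→3·(16−19)≡17=r; b(1)→3·(1−19)≡24=y (all mod 26).

weary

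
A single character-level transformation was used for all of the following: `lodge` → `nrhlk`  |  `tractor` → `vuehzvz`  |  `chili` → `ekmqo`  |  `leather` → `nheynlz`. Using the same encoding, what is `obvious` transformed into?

qeznuba

In lodge: l→n is +2, o→r is +3, d→h is +4, g→l is +5 — the shift increases by 1 each position. The shift increases by 1 at each position, starting from +2: 2, 3, 4, ….
Applying it to obvious: o+2=q, b+3=e, v+4=z, i+5=n, o+6=u, u+7=b, s+8=a.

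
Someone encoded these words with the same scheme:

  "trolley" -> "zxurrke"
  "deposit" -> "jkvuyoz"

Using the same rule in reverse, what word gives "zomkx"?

Compare letters: t→z is +6, r→x is +6, o→u is +6 — a constant shift. This is a Caesar cipher with shift 6.
Reversing it on zomkx: z−6=t, o−6=i, m−6=g, k−6=e, x−6=r.

tiger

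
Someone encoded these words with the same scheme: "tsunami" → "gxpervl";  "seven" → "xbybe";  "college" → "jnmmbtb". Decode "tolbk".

grief

t(19)→g(6) and s(18)→x(23) fit y≡9x+17 (mod 26); the inverse of 9 mod 26 is 3. This is an affine cipher: with a=0,…,z=25, each position x becomes (9x+17) mod 26.
Decoding tolbk: t(19)→3·(19−17)≡6=g; o(14)→3·(14−17)≡17=r; l(11)→3·(11−17)≡8=i; b(1)→3·(1−17)≡4=e; k(10)→3·(10−17)≡5=f (all mod 26).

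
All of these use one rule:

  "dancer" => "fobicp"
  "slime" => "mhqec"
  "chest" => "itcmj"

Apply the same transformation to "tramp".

d(3)→f(5) and a(0)→o(14) fit y≡23x+14 (mod 26); the inverse of 23 mod 26 is 17. Treating letters as 0–25, the rule is x ↦ 23x + 14 (mod 26).
On tramp: t(19)→23·19+14≡9=j; r(17)→23·17+14≡15=p; a(0)→23·0+14≡14=o; m(12)→23·12+14≡4=e; p(15)→23·15+14≡21=v (all mod 26).

jpoev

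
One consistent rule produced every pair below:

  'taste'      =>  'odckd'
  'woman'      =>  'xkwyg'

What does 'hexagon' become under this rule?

xyqkhor

The output letters match the input read backwards, each shifted +10: taste reversed is etsat. Read the word backwards and shift each letter +10.
On hexagon: reverse → nogaxeh; then shift: n+10=x, o+10=y, g+10=q, a+10=k, x+10=h, e+10=o, h+10=r.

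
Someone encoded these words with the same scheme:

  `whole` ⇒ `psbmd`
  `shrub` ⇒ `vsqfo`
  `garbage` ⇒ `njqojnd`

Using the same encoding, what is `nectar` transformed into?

wdtajq

Each letter's alphabet position (a=0..z=25) is mapped through 5·x+9 mod 26 — an affine cipher.
For nectar: n(13)→5·13+9≡22=w; e(4)→5·4+9≡3=d; c(2)→5·2+9≡19=t; t(19)→5·19+9≡0=a; a(0)→5·0+9≡9=j; r(17)→5·17+9≡16=q (all mod 26).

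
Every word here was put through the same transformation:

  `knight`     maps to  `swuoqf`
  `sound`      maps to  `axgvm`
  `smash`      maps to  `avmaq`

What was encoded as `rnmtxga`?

jealous

It's a Vigenère-style cipher with numeric key [8,9,12]: position i shifts by key[i mod 3].
Reversing it on rnmtxga: r−8=j, n−9=e, m−12=a, t−8=l, x−9=o, g−12=u, a−8=s.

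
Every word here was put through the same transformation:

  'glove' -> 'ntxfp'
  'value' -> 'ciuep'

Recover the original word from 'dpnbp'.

where

In glove: g→n is +7, l→t is +8, o→x is +9, v→f is +10 — the shift increases by 1 each position. Letter i (0-indexed) is shifted by i+7, so successive shifts are 7, 8, 9, ….
Reversing it on dpnbp: d−7=w, p−8=h, n−9=e, b−10=r, p−11=e.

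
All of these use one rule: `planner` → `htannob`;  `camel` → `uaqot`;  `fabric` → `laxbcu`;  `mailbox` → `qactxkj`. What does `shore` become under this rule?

yfkbo

p(15)→h(7) and l(11)→t(19) fit y≡23x+0 (mod 26); the inverse of 23 mod 26 is 17. Each letter's alphabet position (a=0..z=25) is mapped through 23·x+0 mod 26 — an affine cipher.
On shore: s(18)→23·18+0≡24=y; h(7)→23·7+0≡5=f; o(14)→23·14+0≡10=k; r(17)→23·17+0≡1=b; e(4)→23·4+0≡14=o (all mod 26).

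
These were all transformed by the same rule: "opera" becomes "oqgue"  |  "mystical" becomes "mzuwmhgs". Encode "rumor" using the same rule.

In opera: o→o is +0, p→q is +1, e→g is +2, r→u is +3 — the shift increases by 1 each position. The shift increases by 1 at each position, starting from +0: 0, 1, 2, ….
For rumor: r+0=r, u+1=v, m+2=o, o+3=r, r+4=v.

rvorv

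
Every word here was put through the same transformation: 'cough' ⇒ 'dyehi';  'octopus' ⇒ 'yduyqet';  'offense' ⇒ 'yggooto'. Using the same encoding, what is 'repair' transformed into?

soqkss

The shift depends on letter class: consonant c→d is +1, but vowel o→y is +10. Two shifts are in play — +10 for a/e/i/o/u, +1 for every other letter.
On repair: r(cons)+1=s, e(vowel)+10=o, p(cons)+1=q, a(vowel)+10=k, i(vowel)+10=s, r(cons)+1=s.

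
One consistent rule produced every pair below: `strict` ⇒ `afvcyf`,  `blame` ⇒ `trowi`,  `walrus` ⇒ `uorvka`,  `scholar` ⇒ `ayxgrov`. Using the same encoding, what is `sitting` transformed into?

acffcbs

s(18)→a(0) and t(19)→f(5) fit y≡5x+14 (mod 26); the inverse of 5 mod 26 is 21. This is an affine cipher: with a=0,…,z=25, each position x becomes (5x+14) mod 26.
Applying it to sitting: s(18)→5·18+14≡0=a; i(8)→5·8+14≡2=c; t(19)→5·19+14≡5=f; t(19)→5·19+14≡5=f; i(8)→5·8+14≡2=c; n(13)→5·13+14≡1=b; g(6)→5·6+14≡18=s (all mod 26).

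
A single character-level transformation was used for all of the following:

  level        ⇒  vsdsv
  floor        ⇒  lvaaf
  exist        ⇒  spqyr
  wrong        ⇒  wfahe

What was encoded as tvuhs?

Treating letters as 0–25, the rule is x ↦ 19x + 20 (mod 26).
Undoing it on tvuhs: t(19)→11·(19−20)≡15=p; v(21)→11·(21−20)≡11=l; u(20)→11·(20−20)≡0=a; h(7)→11·(7−20)≡13=n; s(18)→11·(18−20)≡4=e (all mod 26).

plane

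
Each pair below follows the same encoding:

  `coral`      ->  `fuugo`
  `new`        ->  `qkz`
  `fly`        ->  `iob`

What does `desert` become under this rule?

The shift depends on letter class: consonant c→f is +3, but vowel o→u is +6. The rule splits by letter class: vowels +6, consonants +3.
On desert: d(cons)+3=g, e(vowel)+6=k, s(cons)+3=v, e(vowel)+6=k, r(cons)+3=u, t(cons)+3=w.

gkvkuw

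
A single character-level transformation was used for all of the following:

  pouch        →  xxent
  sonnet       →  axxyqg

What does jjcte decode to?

basis

The shift increases by 1 at each position, starting from +8: 8, 9, 10, ….
Decoding jjcte: j−8=b, j−9=a, c−10=s, t−11=i, e−12=s.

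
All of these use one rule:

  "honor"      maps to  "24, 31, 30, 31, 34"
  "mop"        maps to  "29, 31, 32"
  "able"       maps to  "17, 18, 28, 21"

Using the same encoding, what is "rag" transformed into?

34, 17, 23

h is letter #8 and maps to 24: an offset of 16. Each letter is replaced by its alphabet position (a=1..z=26) + 16.
For rag: r=18→34, a=1→17, g=7→23.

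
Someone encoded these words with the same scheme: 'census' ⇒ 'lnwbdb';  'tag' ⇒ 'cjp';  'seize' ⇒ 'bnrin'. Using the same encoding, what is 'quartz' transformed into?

Compare letters: c→l is +9, e→n is +9, n→w is +9 — a constant shift. It's a constant shift of +9 (ROT9).
On quartz: q+9=z, u+9=d, a+9=j, r+9=a, t+9=c, z+9=i.

zdjaci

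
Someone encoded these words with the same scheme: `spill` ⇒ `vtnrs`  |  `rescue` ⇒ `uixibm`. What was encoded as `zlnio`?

In spill: s→v is +3, p→t is +4, i→n is +5, l→r is +6 — the shift increases by 1 each position. Letter i (0-indexed) is shifted by i+3, so successive shifts are 3, 4, 5, ….
Reversing it on zlnio: z−3=w, l−4=h, n−5=i, i−6=c, o−7=h.

which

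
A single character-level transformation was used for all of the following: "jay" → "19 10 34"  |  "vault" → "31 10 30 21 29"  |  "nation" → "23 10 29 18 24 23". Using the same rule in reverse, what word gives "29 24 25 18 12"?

topic

Letters become their 1-based position plus 9 (so a→10, b→11, …).
Undoing it on 29 24 25 18 12: 29→(29−9)÷1=20=t, 24→(24−9)÷1=15=o, 25→(25−9)÷1=16=p, 18→(18−9)÷1=9=i, 12→(12−9)÷1=3=c.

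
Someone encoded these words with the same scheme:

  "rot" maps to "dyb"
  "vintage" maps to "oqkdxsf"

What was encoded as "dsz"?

pit

The word is reversed, then every letter is shifted forward by 10.
Undoing it on dsz: shift back: d−10=t, s−10=i, z−10=p → tip; then reverse → pit.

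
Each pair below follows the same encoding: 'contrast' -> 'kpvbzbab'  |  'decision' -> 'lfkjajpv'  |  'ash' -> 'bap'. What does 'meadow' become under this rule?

ufblpe

The shift depends on letter class: consonant c→k is +8, but vowel o→p is +1. Vowels shift forward by 1 and consonants shift forward by 8.
On meadow: m(cons)+8=u, e(vowel)+1=f, a(vowel)+1=b, d(cons)+8=l, o(vowel)+1=p, w(cons)+8=e.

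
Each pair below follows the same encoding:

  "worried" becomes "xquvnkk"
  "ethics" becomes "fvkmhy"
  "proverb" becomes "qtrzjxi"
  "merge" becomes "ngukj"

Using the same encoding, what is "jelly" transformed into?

Each letter shifts forward by (position + 1), i.e. 1, 2, 3, … — the shift grows by one for each successive letter.
For jelly: j+1=k, e+2=g, l+3=o, l+4=p, y+5=d.

kgopd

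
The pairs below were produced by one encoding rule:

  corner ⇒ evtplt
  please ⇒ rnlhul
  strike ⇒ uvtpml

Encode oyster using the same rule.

Two shifts are in play — +7 for a/e/i/o/u, +2 for every other letter.
For oyster: o(vowel)+7=v, y(cons)+2=a, s(cons)+2=u, t(cons)+2=v, e(vowel)+7=l, r(cons)+2=t.

vauvlt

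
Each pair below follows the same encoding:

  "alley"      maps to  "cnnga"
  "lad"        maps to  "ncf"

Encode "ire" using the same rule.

ktg

Compare letters: a→c is +2, l→n is +2, l→n is +2 — a constant shift. This is a Caesar cipher with shift 2.
On ire: i+2=k, r+2=t, e+2=g.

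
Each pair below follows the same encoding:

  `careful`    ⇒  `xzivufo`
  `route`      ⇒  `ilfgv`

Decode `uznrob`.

family

Each pair mirrors across the alphabet (c↔x, a↔z, r↔i): positions sum to 25. This is the alphabet-reversal cipher (Atbash): a becomes z, b becomes y, etc.
Reversing it on uznrob: u↔f, z↔a, n↔m, r↔i, o↔l, b↔y.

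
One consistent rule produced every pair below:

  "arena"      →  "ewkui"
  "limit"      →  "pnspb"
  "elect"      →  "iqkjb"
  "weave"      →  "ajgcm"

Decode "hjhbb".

The shift increases by 1 at each position, starting from +4: 4, 5, 6, ….
Undoing it on hjhbb: h−4=d, j−5=e, h−6=b, b−7=u, b−8=t.

debut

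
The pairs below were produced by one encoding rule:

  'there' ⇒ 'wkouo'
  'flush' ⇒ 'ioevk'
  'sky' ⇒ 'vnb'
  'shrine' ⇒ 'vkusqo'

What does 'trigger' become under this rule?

wusjjou

Two shifts are in play — +10 for a/e/i/o/u, +3 for every other letter.
For trigger: t(cons)+3=w, r(cons)+3=u, i(vowel)+10=s, g(cons)+3=j, g(cons)+3=j, e(vowel)+10=o, r(cons)+3=u.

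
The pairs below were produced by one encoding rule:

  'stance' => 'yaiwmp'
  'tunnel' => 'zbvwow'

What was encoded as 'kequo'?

The shift increases by 1 at each position, starting from +6: 6, 7, 8, ….
Reversing it on kequo: k−6=e, e−7=x, q−8=i, u−9=l, o−10=e.

exile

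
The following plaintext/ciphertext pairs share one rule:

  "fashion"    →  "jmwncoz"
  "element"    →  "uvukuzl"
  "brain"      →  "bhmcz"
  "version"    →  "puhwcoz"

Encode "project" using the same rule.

dhoruql

f(5)→j(9) and a(0)→m(12) fit y≡15x+12 (mod 26); the inverse of 15 mod 26 is 7. Each letter's alphabet position (a=0..z=25) is mapped through 15·x+12 mod 26 — an affine cipher.
Applying it to project: p(15)→15·15+12≡3=d; r(17)→15·17+12≡7=h; o(14)→15·14+12≡14=o; j(9)→15·9+12≡17=r; e(4)→15·4+12≡20=u; c(2)→15·2+12≡16=q; t(19)→15·19+12≡11=l (all mod 26).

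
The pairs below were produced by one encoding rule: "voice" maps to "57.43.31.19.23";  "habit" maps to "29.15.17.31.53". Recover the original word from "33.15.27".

jag

v(#22)→57 and o(#15)→43: differences scale by 2, so n = 2·pos + 13. Each letter becomes 2×(its alphabet position, a=1..z=26) + 13.
Undoing it on 33.15.27: 33→(33−13)÷2=10=j, 15→(15−13)÷2=1=a, 27→(27−13)÷2=7=g.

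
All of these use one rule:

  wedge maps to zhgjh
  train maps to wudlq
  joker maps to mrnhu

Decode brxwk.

Compare letters: w→z is +3, e→h is +3, d→g is +3 — a constant shift. It's a constant shift of +3 (ROT3).
Undoing it on brxwk: b−3=y, r−3=o, x−3=u, w−3=t, k−3=h.

youth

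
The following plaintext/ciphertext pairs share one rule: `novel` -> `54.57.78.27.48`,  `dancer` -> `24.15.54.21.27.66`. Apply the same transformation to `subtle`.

69.75.18.72.48.27

n(#14)→54 and o(#15)→57: differences scale by 3, so n = 3·pos + 12. With a=1..z=26, the number is 3·pos + 12.
Applying it to subtle: s=19→69, u=21→75, b=2→18, t=20→72, l=12→48, e=5→27.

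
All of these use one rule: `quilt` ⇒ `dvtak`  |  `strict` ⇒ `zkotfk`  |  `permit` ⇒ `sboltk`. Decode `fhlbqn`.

q(16)→d(3) and u(20)→v(21) fit y≡11x+9 (mod 26); the inverse of 11 mod 26 is 19. This is an affine cipher: with a=0,…,z=25, each position x becomes (11x+9) mod 26.
Undoing it on fhlbqn: f(5)→19·(5−9)≡2=c; h(7)→19·(7−9)≡14=o; l(11)→19·(11−9)≡12=m; b(1)→19·(1−9)≡4=e; q(16)→19·(16−9)≡3=d; n(13)→19·(13−9)≡24=y (all mod 26).

comedy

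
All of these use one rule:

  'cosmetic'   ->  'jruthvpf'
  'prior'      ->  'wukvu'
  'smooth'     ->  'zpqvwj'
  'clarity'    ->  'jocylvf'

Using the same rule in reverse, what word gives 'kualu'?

Shifts by position in cosmetic: pos 0: c→j (+7), pos 1: o→r (+3), pos 2: s→u (+2), pos 3: m→t (+7), pos 4: e→h (+3), pos 5: t→v (+2) — repeating every 3. A repeating key of period 3 is used — shifts +7, +3, +2 over and over.
Reversing it on kualu: k−7=d, u−3=r, a−2=y, l−7=e, u−3=r.

dryer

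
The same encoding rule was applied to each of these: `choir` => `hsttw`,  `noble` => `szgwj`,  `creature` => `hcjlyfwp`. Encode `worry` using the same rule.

Shifts by position in choir: pos 0: c→h (+5), pos 1: h→s (+11), pos 2: o→t (+5), pos 3: i→t (+11) — repeating every 2. The shifts repeat in a cycle of length 2: positions 0,1,… shift by +5, +11, then the pattern repeats.
For worry: w+5=b, o+11=z, r+5=w, r+11=c, y+5=d.

bzwcd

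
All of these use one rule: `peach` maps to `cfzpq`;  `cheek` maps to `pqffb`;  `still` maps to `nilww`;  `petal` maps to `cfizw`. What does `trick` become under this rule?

islpb

p(15)→c(2) and e(4)→f(5) fit y≡21x+25 (mod 26); the inverse of 21 mod 26 is 5. Each letter's alphabet position (a=0..z=25) is mapped through 21·x+25 mod 26 — an affine cipher.
For trick: t(19)→21·19+25≡8=i; r(17)→21·17+25≡18=s; i(8)→21·8+25≡11=l; c(2)→21·2+25≡15=p; k(10)→21·10+25≡1=b (all mod 26).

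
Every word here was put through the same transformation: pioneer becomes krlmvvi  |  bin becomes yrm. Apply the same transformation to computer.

xlnkfgvi

Each pair mirrors across the alphabet (p↔k, i↔r, o↔l): positions sum to 25. This is the alphabet-reversal cipher (Atbash): a becomes z, b becomes y, etc.
For computer: c↔x, o↔l, m↔n, p↔k, u↔f, t↔g, e↔v, r↔i.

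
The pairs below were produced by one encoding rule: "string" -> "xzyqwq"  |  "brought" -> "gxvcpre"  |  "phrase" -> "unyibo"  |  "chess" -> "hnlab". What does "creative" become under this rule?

hxlicsgq

The shift increases by 1 at each position, starting from +5: 5, 6, 7, ….
For creative: c+5=h, r+6=x, e+7=l, a+8=i, t+9=c, i+10=s, v+11=g, e+12=q.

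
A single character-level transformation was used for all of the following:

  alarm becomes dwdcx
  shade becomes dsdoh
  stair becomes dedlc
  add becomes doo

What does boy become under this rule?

mrj

The shift depends on letter class: consonant l→w is +11, but vowel a→d is +3. The rule splits by letter class: vowels +3, consonants +11.
For boy: b(cons)+11=m, o(vowel)+3=r, y(cons)+11=j.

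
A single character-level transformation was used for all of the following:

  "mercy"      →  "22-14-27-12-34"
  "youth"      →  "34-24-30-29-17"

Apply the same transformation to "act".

m is letter #13 and maps to 22: an offset of 9. Letters become their 1-based position plus 9 (so a→10, b→11, …).
For act: a=1→10, c=3→12, t=20→29.

10-12-29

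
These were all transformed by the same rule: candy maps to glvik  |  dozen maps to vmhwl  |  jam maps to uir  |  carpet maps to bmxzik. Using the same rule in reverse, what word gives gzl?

Read the word backwards and shift each letter +8.
Decoding gzl: shift back: g−8=y, z−8=r, l−8=d → yrd; then reverse → dry.

dry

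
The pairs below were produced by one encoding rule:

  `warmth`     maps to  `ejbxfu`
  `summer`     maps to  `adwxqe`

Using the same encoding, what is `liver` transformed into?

In warmth: w→e is +8, a→j is +9, r→b is +10, m→x is +11 — the shift increases by 1 each position. Letter i (0-indexed) is shifted by i+8, so successive shifts are 8, 9, 10, ….
On liver: l+8=t, i+9=r, v+10=f, e+11=p, r+12=d.

trfpd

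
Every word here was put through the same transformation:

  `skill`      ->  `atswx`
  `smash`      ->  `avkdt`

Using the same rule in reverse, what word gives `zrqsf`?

right

In skill: s→a is +8, k→t is +9, i→s is +10, l→w is +11 — the shift increases by 1 each position. The shift increases by 1 at each position, starting from +8: 8, 9, 10, ….
Decoding zrqsf: z−8=r, r−9=i, q−10=g, s−11=h, f−12=t.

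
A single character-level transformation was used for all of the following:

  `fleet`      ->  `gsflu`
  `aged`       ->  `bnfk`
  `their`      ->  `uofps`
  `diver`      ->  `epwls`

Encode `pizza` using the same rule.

The shifts repeat in a cycle of length 2: positions 0,1,… shift by +1, +7, then the pattern repeats.
For pizza: p+1=q, i+7=p, z+1=a, z+7=g, a+1=b.

qpagb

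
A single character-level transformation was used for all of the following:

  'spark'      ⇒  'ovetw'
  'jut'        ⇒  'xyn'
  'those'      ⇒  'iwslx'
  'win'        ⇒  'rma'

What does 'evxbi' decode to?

The output letters match the input read backwards, each shifted +4: spark reversed is kraps. Two steps: reverse the string, then apply a Caesar shift of +4.
Decoding evxbi: shift back: e−4=a, v−4=r, x−4=t, b−4=x, i−4=e → artxe; then reverse → extra.

extra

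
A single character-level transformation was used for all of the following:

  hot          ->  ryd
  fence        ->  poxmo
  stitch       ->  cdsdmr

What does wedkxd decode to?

Compare letters: h→r is +10, o→y is +10, t→d is +10 — a constant shift. Every letter moves 10 places later in the alphabet, wrapping around z→a.
Reversing it on wedkxd: w−10=m, e−10=u, d−10=t, k−10=a, x−10=n, d−10=t.

mutant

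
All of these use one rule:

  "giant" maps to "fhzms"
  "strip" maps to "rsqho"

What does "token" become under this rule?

snjdm

Each letter is shifted forward by 25 in the alphabet (a Caesar shift of +25).
On token: t+25=s, o+25=n, k+25=j, e+25=d, n+25=m.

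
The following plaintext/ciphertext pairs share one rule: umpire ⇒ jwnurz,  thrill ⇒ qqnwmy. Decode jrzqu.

plume

The output letters match the input read backwards, each shifted +5: umpire reversed is eripmu. The word is reversed, then every letter is shifted forward by 5.
Reversing it on jrzqu: shift back: j−5=e, r−5=m, z−5=u, q−5=l, u−5=p → emulp; then reverse → plume.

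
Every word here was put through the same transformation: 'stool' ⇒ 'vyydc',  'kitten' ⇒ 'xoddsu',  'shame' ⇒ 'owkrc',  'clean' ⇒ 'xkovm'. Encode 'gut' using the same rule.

The output letters match the input read backwards, each shifted +10: stool reversed is loots. Read the word backwards and shift each letter +10.
Applying it to gut: reverse → tug; then shift: t+10=d, u+10=e, g+10=q.

deq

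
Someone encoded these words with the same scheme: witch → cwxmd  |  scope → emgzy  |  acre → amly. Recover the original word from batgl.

labor

This is an affine cipher: with a=0,…,z=25, each position x becomes (19x+0) mod 26.
Reversing it on batgl: b(1)→11·(1−0)≡11=l; a(0)→11·(0−0)≡0=a; t(19)→11·(19−0)≡1=b; g(6)→11·(6−0)≡14=o; l(11)→11·(11−0)≡17=r (all mod 26).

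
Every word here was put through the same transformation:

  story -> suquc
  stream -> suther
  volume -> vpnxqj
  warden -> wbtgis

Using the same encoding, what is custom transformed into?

In story: s→s is +0, t→u is +1, o→q is +2, r→u is +3 — the shift increases by 1 each position. The shift increases by 1 at each position, starting from +0: 0, 1, 2, ….
For custom: c+0=c, u+1=v, s+2=u, t+3=w, o+4=s, m+5=r.

cvuwsr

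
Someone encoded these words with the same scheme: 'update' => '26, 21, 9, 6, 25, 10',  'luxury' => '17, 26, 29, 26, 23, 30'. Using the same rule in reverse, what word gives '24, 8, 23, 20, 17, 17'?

u is letter #21 and maps to 26: an offset of 5. Each letter is replaced by its alphabet position (a=1..z=26) + 5.
Decoding 24, 8, 23, 20, 17, 17: 24→(24−5)÷1=19=s, 8→(8−5)÷1=3=c, 23→(23−5)÷1=18=r, 20→(20−5)÷1=15=o, 17→(17−5)÷1=12=l, 17→(17−5)÷1=12=l.

scroll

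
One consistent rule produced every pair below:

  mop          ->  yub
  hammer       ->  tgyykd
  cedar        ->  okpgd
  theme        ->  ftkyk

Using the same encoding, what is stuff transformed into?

The shift depends on letter class: consonant m→y is +12, but vowel o→u is +6. The rule splits by letter class: vowels +6, consonants +12.
Applying it to stuff: s(cons)+12=e, t(cons)+12=f, u(vowel)+6=a, f(cons)+12=r, f(cons)+12=r.

efarr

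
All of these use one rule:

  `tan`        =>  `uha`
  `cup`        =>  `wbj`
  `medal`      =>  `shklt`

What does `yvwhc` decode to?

vapor

The output letters match the input read backwards, each shifted +7: tan reversed is nat. Read the word backwards and shift each letter +7.
Undoing it on yvwhc: shift back: y−7=r, v−7=o, w−7=p, h−7=a, c−7=v → ropav; then reverse → vapor.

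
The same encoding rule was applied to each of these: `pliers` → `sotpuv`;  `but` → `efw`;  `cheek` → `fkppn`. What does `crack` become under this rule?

fulfn

Vowels shift forward by 11 and consonants shift forward by 3.
For crack: c(cons)+3=f, r(cons)+3=u, a(vowel)+11=l, c(cons)+3=f, k(cons)+3=n.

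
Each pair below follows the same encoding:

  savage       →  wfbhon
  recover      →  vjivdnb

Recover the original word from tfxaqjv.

partial

In savage: s→w is +4, a→f is +5, v→b is +6, a→h is +7 — the shift increases by 1 each position. Each letter shifts forward by (position + 4), i.e. 4, 5, 6, … — the shift grows by one for each successive letter.
Reversing it on tfxaqjv: t−4=p, f−5=a, x−6=r, a−7=t, q−8=i, j−9=a, v−10=l.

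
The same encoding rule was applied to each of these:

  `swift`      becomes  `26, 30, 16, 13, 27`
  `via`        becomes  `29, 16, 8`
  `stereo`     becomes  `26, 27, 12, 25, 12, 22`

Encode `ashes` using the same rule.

Each letter is replaced by its alphabet position (a=1..z=26) + 7.
Applying it to ashes: a=1→8, s=19→26, h=8→15, e=5→12, s=19→26.

8, 26, 15, 12, 26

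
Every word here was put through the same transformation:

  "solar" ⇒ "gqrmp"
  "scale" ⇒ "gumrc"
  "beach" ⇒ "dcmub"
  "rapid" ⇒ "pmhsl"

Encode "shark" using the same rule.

gbmpa

Treating letters as 0–25, the rule is x ↦ 17x + 12 (mod 26).
Applying it to shark: s(18)→17·18+12≡6=g; h(7)→17·7+12≡1=b; a(0)→17·0+12≡12=m; r(17)→17·17+12≡15=p; k(10)→17·10+12≡0=a (all mod 26).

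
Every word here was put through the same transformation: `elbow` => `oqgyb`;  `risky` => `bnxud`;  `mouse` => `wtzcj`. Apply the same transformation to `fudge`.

pziqj

Shifts by position in elbow: pos 0: e→o (+10), pos 1: l→q (+5), pos 2: b→g (+5), pos 3: o→y (+10), pos 4: w→b (+5) — repeating every 3. The shifts repeat in a cycle of length 3: positions 0,1,… shift by +10, +5, +5, then the pattern repeats.
Applying it to fudge: f+10=p, u+5=z, d+5=i, g+10=q, e+5=j.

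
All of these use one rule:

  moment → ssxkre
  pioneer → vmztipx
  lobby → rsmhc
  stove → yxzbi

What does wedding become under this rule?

ciojmym

Shifts by position in moment: pos 0: m→s (+6), pos 1: o→s (+4), pos 2: m→x (+11), pos 3: e→k (+6), pos 4: n→r (+4), pos 5: t→e (+11) — repeating every 3. A repeating key of period 3 is used — shifts +6, +4, +11 over and over.
On wedding: w+6=c, e+4=i, d+11=o, d+6=j, i+4=m, n+11=y, g+6=m.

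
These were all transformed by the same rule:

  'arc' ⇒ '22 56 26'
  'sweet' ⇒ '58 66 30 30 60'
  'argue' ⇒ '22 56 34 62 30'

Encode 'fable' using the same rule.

a(#1)→22 and r(#18)→56: differences scale by 2, so n = 2·pos + 20. With a=1..z=26, the number is 2·pos + 20.
On fable: f=6→32, a=1→22, b=2→24, l=12→44, e=5→30.

32 22 24 44 30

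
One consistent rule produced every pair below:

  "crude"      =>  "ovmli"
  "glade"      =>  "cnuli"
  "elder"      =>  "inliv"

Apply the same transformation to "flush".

c(2)→o(14) and r(17)→v(21) fit y≡23x+20 (mod 26); the inverse of 23 mod 26 is 17. Treating letters as 0–25, the rule is x ↦ 23x + 20 (mod 26).
Applying it to flush: f(5)→23·5+20≡5=f; l(11)→23·11+20≡13=n; u(20)→23·20+20≡12=m; s(18)→23·18+20≡18=s; h(7)→23·7+20≡25=z (all mod 26).

fnmsz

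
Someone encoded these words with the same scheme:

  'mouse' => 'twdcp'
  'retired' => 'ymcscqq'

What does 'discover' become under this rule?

In mouse: m→t is +7, o→w is +8, u→d is +9, s→c is +10 — the shift increases by 1 each position. Letter i (0-indexed) is shifted by i+7, so successive shifts are 7, 8, 9, ….
Applying it to discover: d+7=k, i+8=q, s+9=b, c+10=m, o+11=z, v+12=h, e+13=r, r+14=f.

kqbmzhrf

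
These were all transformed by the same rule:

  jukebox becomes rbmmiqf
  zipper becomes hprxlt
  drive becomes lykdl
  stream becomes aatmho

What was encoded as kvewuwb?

coconut

A repeating key of period 3 is used — shifts +8, +7, +2 over and over.
Reversing it on kvewuwb: k−8=c, v−7=o, e−2=c, w−8=o, u−7=n, w−2=u, b−8=t.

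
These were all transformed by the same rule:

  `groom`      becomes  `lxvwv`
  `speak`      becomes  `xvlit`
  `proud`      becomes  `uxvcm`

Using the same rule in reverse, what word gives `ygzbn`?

taste

The shift increases by 1 at each position, starting from +5: 5, 6, 7, ….
Reversing it on ygzbn: y−5=t, g−6=a, z−7=s, b−8=t, n−9=e.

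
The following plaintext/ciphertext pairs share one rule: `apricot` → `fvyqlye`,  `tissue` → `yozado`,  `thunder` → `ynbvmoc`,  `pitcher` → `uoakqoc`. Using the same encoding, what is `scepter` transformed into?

xilxcoc

Letter i (0-indexed) is shifted by i+5, so successive shifts are 5, 6, 7, ….
Applying it to scepter: s+5=x, c+6=i, e+7=l, p+8=x, t+9=c, e+10=o, r+11=c.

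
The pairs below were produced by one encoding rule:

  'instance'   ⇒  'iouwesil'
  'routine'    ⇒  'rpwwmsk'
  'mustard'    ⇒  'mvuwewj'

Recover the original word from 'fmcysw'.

The shift increases by 1 at each position, starting from +0: 0, 1, 2, ….
Reversing it on fmcysw: f−0=f, m−1=l, c−2=a, y−3=v, s−4=o, w−5=r.

flavor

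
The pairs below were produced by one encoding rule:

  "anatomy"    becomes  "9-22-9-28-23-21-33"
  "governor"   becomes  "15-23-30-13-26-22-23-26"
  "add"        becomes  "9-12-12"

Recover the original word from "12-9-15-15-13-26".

dagger

a is letter #1 and maps to 9: an offset of 8. Letters become their 1-based position plus 8 (so a→9, b→10, …).
Decoding 12-9-15-15-13-26: 12→(12−8)÷1=4=d, 9→(9−8)÷1=1=a, 15→(15−8)÷1=7=g, 15→(15−8)÷1=7=g, 13→(13−8)÷1=5=e, 26→(26−8)÷1=18=r.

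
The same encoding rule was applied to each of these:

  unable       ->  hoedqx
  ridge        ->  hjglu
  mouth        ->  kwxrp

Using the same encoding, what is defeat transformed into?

The output letters match the input read backwards, each shifted +3: unable reversed is elbanu. Two steps: reverse the string, then apply a Caesar shift of +3.
Applying it to defeat: reverse → taefed; then shift: t+3=w, a+3=d, e+3=h, f+3=i, e+3=h, d+3=g.

wdhihg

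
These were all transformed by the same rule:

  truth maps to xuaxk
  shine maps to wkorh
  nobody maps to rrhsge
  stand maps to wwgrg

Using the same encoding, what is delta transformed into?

The shifts repeat in a cycle of length 3: positions 0,1,… shift by +4, +3, +6, then the pattern repeats.
On delta: d+4=h, e+3=h, l+6=r, t+4=x, a+3=d.

hhrxd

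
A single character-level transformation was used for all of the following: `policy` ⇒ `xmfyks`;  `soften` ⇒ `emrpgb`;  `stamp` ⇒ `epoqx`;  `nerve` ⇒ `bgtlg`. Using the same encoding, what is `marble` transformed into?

p(15)→x(23) and o(14)→m(12) fit y≡11x+14 (mod 26); the inverse of 11 mod 26 is 19. This is an affine cipher: with a=0,…,z=25, each position x becomes (11x+14) mod 26.
On marble: m(12)→11·12+14≡16=q; a(0)→11·0+14≡14=o; r(17)→11·17+14≡19=t; b(1)→11·1+14≡25=z; l(11)→11·11+14≡5=f; e(4)→11·4+14≡6=g (all mod 26).

qotzfg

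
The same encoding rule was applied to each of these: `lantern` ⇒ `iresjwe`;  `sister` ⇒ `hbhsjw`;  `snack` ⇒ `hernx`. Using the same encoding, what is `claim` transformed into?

nirbt

Treating letters as 0–25, the rule is x ↦ 11x + 17 (mod 26).
Applying it to claim: c(2)→11·2+17≡13=n; l(11)→11·11+17≡8=i; a(0)→11·0+17≡17=r; i(8)→11·8+17≡1=b; m(12)→11·12+17≡19=t (all mod 26).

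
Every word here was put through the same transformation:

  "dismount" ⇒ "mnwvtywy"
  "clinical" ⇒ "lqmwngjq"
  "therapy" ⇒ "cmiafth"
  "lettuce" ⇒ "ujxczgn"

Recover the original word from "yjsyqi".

Shifts by position in dismount: pos 0: d→m (+9), pos 1: i→n (+5), pos 2: s→w (+4), pos 3: m→v (+9), pos 4: o→t (+5), pos 5: u→y (+4) — repeating every 3. A repeating key of period 3 is used — shifts +9, +5, +4 over and over.
Undoing it on yjsyqi: y−9=p, j−5=e, s−4=o, y−9=p, q−5=l, i−4=e.

people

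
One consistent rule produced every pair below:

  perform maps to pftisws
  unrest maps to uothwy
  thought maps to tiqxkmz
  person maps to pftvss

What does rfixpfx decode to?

In perform: p→p is +0, e→f is +1, r→t is +2, f→i is +3 — the shift increases by 1 each position. Letter i (0-indexed) is shifted by i+0, so successive shifts are 0, 1, 2, ….
Decoding rfixpfx: r−0=r, f−1=e, i−2=g, x−3=u, p−4=l, f−5=a, x−6=r.

regular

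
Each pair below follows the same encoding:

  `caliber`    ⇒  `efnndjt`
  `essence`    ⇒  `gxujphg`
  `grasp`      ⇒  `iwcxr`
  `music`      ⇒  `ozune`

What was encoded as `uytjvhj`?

stretch

Shifts by position in caliber: pos 0: c→e (+2), pos 1: a→f (+5), pos 2: l→n (+2), pos 3: i→n (+5) — repeating every 2. The shifts repeat in a cycle of length 2: positions 0,1,… shift by +2, +5, then the pattern repeats.
Decoding uytjvhj: u−2=s, y−5=t, t−2=r, j−5=e, v−2=t, h−5=c, j−2=h.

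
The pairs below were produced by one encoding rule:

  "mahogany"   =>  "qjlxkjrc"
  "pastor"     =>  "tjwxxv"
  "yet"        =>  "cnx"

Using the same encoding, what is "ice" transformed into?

The shift depends on letter class: consonant m→q is +4, but vowel a→j is +9. The rule splits by letter class: vowels +9, consonants +4.
On ice: i(vowel)+9=r, c(cons)+4=g, e(vowel)+9=n.

rgn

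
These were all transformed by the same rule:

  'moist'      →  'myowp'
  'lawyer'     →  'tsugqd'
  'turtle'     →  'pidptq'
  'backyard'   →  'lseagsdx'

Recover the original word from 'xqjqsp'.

m(12)→m(12) and o(14)→y(24) fit y≡19x+18 (mod 26); the inverse of 19 mod 26 is 11. Each letter's alphabet position (a=0..z=25) is mapped through 19·x+18 mod 26 — an affine cipher.
Decoding xqjqsp: x(23)→11·(23−18)≡3=d; q(16)→11·(16−18)≡4=e; j(9)→11·(9−18)≡5=f; q(16)→11·(16−18)≡4=e; s(18)→11·(18−18)≡0=a; p(15)→11·(15−18)≡19=t (all mod 26).

defeat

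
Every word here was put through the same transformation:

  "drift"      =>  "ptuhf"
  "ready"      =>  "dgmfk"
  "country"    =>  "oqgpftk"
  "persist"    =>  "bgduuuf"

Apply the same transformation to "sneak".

The shifts repeat in a cycle of length 2: positions 0,1,… shift by +12, +2, then the pattern repeats.
For sneak: s+12=e, n+2=p, e+12=q, a+2=c, k+12=w.

epqcw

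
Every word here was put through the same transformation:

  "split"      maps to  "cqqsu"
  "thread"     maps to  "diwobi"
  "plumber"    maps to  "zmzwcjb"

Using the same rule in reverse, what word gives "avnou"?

quiet

The shifts repeat in a cycle of length 3: positions 0,1,… shift by +10, +1, +5, then the pattern repeats.
Undoing it on avnou: a−10=q, v−1=u, n−5=i, o−10=e, u−1=t.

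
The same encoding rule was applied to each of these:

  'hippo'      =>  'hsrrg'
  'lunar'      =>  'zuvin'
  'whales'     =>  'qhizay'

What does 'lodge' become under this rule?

zgpwa

h(7)→h(7) and i(8)→s(18) fit y≡11x+8 (mod 26); the inverse of 11 mod 26 is 19. Each letter's alphabet position (a=0..z=25) is mapped through 11·x+8 mod 26 — an affine cipher.
On lodge: l(11)→11·11+8≡25=z; o(14)→11·14+8≡6=g; d(3)→11·3+8≡15=p; g(6)→11·6+8≡22=w; e(4)→11·4+8≡0=a (all mod 26).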